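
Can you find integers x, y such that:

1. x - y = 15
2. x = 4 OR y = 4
Yes

Take x = 4, y = -11. Substituting into each constraint:
  (1) 4 + 11 = 15 ✓
  (2) x = 4, target 4 ✓ (first branch holds)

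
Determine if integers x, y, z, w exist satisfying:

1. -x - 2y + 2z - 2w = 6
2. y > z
Yes

Take x = -8, y = 1, z = 0, w = 0. Substituting into each constraint:
  (1) 8 - 2(1) + 2(0) - 2(0) = 6 ✓
  (2) 1 > 0 ✓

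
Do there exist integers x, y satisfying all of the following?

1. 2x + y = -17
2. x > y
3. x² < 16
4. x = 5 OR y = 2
No

The full constraint system is jointly infeasible over the integers. Each constraint and what it forces:

  - 2x + y = -17: is a linear equation tying the variables together
  - x > y: bounds one variable relative to another variable
  - x² < 16: restricts x to |x| ≤ 3
  - x = 5 OR y = 2: forces a choice: either x = 5 or y = 2

Split on the disjunction (x = 5 OR y = 2):
  • If x = 5: this contradicts x² < 16, which requires |x| ≤ 3.
  • If y = 2: with y = 2, every remaining term of the linear equation is divisible by 2, so the left side is ≡ 0 (mod 2); but the right side -19 ≡ 1 (mod 2). No integers can satisfy it.
Both branches are infeasible, so the system has no integer solution.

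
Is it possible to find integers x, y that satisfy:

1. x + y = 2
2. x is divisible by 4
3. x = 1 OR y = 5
No

The full constraint system is jointly infeasible over the integers. Each constraint and what it forces:

  - x + y = 2: is a linear equation tying the variables together
  - x is divisible by 4: restricts x to multiples of 4
  - x = 1 OR y = 5: forces a choice: either x = 1 or y = 5

Split on the disjunction (x = 1 OR y = 5):
  • If x = 1: this contradicts the divisibility constraint — 1 is not a multiple of 4.
  • If y = 5: with y = 5, writing x = 4x', every remaining term of the linear equation is divisible by 4, so the left side is ≡ 0 (mod 4); but the right side -3 ≡ 1 (mod 4). No integers can satisfy it.
Both branches are infeasible, so the system has no integer solution.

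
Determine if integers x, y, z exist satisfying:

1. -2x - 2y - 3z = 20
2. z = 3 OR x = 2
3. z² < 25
Yes

Take x = 2, y = -18, z = 4. Substituting into each constraint:
  (1) -2(2) - 2(-18) - 3(4) = 20 ✓
  (2) x = 2, target 2 ✓ (second branch holds)
  (3) z² = (4)² = 16, and 16 < 25 ✓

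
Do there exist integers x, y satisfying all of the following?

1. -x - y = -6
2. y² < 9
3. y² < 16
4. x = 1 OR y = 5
No

A contradictory subset is {-x - y = -6, y² < 9, x = 1 OR y = 5}. No integer assignment can satisfy these jointly:

  - -x - y = -6: is a linear equation tying the variables together
  - y² < 9: restricts y to |y| ≤ 2
  - x = 1 OR y = 5: forces a choice: either x = 1 or y = 5

Split on the disjunction (x = 1 OR y = 5):
  • If x = 1: the equation forces y = 5, but y² < 9 requires |y| ≤ 2.
  • If y = 5: this contradicts y² < 9, which requires |y| ≤ 2.
Both branches are infeasible, so the system has no integer solution.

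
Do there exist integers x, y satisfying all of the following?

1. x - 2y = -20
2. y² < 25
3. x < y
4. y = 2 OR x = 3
Yes

Take x = -16, y = 2. Substituting into each constraint:
  (1) (-16) - 2(2) = -20 ✓
  (2) y² = (2)² = 4, and 4 < 25 ✓
  (3) -16 < 2 ✓
  (4) y = 2, target 2 ✓ (first branch holds)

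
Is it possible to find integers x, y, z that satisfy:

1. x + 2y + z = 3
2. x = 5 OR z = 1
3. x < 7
Yes

Take x = 5, y = -1, z = 0. Substituting into each constraint:
  (1) 5 + 2(-1) + 0 = 3 ✓
  (2) x = 5, target 5 ✓ (first branch holds)
  (3) 5 < 7 ✓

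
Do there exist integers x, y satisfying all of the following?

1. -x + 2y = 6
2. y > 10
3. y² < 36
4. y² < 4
No

A contradictory subset is {y > 10, y² < 4}. No integer assignment can satisfy these jointly:

  - y > 10: bounds one variable relative to a constant
  - y² < 4: restricts y to |y| ≤ 1

Direct contradiction: the bounds on y require y ≥ 11 and y ≤ 1 simultaneously, which is empty.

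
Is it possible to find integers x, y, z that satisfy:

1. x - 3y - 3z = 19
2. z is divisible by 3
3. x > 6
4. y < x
Yes

Take x = 19, y = 0, z = 0. Substituting into each constraint:
  (1) 19 - 3(0) - 3(0) = 19 ✓
  (2) 0 = 3 × 0, remainder 0 ✓
  (3) 19 > 6 ✓
  (4) 0 < 19 ✓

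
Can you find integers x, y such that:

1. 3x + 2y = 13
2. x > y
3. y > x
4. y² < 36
No

A contradictory subset is {x > y, y > x}. No integer assignment can satisfy these jointly:

  - x > y: bounds one variable relative to another variable
  - y > x: bounds one variable relative to another variable

Direct contradiction: x > y and y > x cannot both hold.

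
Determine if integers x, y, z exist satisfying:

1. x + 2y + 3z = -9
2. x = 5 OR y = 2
Yes

Take x = 5, y = -7, z = 0. Substituting into each constraint:
  (1) 5 + 2(-7) + 3(0) = -9 ✓
  (2) x = 5, target 5 ✓ (first branch holds)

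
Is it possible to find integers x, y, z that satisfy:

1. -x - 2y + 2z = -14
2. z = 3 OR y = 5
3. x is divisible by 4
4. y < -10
Yes

Take x = 44, y = -12, z = 3. Substituting into each constraint:
  (1) (-44) - 2(-12) + 2(3) = -14 ✓
  (2) z = 3, target 3 ✓ (first branch holds)
  (3) 44 = 4 × 11, remainder 0 ✓
  (4) -12 < -10 ✓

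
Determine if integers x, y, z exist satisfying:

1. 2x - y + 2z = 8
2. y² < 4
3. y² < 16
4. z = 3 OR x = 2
Yes

Take x = 2, y = 0, z = 2. Substituting into each constraint:
  (1) 2(2) + 0 + 2(2) = 8 ✓
  (2) y² = (0)² = 0, and 0 < 4 ✓
  (3) y² = (0)² = 0, and 0 < 16 ✓
  (4) x = 2, target 2 ✓ (second branch holds)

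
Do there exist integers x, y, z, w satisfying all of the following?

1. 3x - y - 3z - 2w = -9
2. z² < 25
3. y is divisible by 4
Yes

Take x = 0, y = 0, z = 1, w = 3. Substituting into each constraint:
  (1) 3(0) + 0 - 3(1) - 2(3) = -9 ✓
  (2) z² = (1)² = 1, and 1 < 25 ✓
  (3) 0 = 4 × 0, remainder 0 ✓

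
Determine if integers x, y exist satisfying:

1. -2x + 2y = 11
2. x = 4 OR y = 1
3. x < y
No

Even the single constraint (-2x + 2y = 11) is infeasible over the integers.

  - -2x + 2y = 11: every term on the left is divisible by 2, so the LHS ≡ 0 (mod 2), but the RHS 11 is not — no integer solution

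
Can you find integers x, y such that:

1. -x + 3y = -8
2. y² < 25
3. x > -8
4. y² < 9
Yes

Take x = 8, y = 0. Substituting into each constraint:
  (1) (-8) + 3(0) = -8 ✓
  (2) y² = (0)² = 0, and 0 < 25 ✓
  (3) 8 > -8 ✓
  (4) y² = (0)² = 0, and 0 < 9 ✓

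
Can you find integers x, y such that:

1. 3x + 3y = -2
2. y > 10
No

Even the single constraint (3x + 3y = -2) is infeasible over the integers.

  - 3x + 3y = -2: every term on the left is divisible by 3, so the LHS ≡ 0 (mod 3), but the RHS -2 is not — no integer solution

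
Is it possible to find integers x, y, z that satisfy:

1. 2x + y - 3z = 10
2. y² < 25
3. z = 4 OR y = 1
Yes

Take x = 12, y = -2, z = 4. Substituting into each constraint:
  (1) 2(12) + (-2) - 3(4) = 10 ✓
  (2) y² = (-2)² = 4, and 4 < 25 ✓
  (3) z = 4, target 4 ✓ (first branch holds)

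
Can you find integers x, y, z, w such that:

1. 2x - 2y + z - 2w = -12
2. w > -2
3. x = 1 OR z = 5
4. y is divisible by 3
Yes

Take x = 1, y = 0, z = 6, w = 10. Substituting into each constraint:
  (1) 2(1) - 2(0) + 6 - 2(10) = -12 ✓
  (2) 10 > -2 ✓
  (3) x = 1, target 1 ✓ (first branch holds)
  (4) 0 = 3 × 0, remainder 0 ✓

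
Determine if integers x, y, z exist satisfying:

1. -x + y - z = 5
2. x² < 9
Yes

Take x = 0, y = 5, z = 0. Substituting into each constraint:
  (1) 0 + 5 + 0 = 5 ✓
  (2) x² = (0)² = 0, and 0 < 9 ✓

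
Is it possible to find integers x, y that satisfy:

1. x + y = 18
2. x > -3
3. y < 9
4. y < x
Yes

Take x = 18, y = 0. Substituting into each constraint:
  (1) 18 + 0 = 18 ✓
  (2) 18 > -3 ✓
  (3) 0 < 9 ✓
  (4) 0 < 18 ✓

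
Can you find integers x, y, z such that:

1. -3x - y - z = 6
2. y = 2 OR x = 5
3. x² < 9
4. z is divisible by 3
No

The full constraint system is jointly infeasible over the integers. Each constraint and what it forces:

  - -3x - y - z = 6: is a linear equation tying the variables together
  - y = 2 OR x = 5: forces a choice: either y = 2 or x = 5
  - x² < 9: restricts x to |x| ≤ 2
  - z is divisible by 3: restricts z to multiples of 3

Split on the disjunction (y = 2 OR x = 5):
  • If y = 2: with y = 2, writing z = 3z', every remaining term of the linear equation is divisible by 3, so the left side is ≡ 0 (mod 3); but the right side 8 ≡ 2 (mod 3). No integers can satisfy it.
  • If x = 5: this contradicts x² < 9, which requires |x| ≤ 2.
Both branches are infeasible, so the system has no integer solution.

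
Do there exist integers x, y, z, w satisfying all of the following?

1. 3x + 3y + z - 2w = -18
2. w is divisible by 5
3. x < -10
Yes

Take x = -11, y = 0, z = 15, w = 0. Substituting into each constraint:
  (1) 3(-11) + 3(0) + 15 - 2(0) = -18 ✓
  (2) 0 = 5 × 0, remainder 0 ✓
  (3) -11 < -10 ✓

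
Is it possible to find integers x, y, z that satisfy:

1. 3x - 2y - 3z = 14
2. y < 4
Yes

Take x = 6, y = 2, z = 0. Substituting into each constraint:
  (1) 3(6) - 2(2) - 3(0) = 14 ✓
  (2) 2 < 4 ✓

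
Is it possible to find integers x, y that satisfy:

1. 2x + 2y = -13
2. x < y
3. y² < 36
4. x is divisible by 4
No

Even the single constraint (2x + 2y = -13) is infeasible over the integers.

  - 2x + 2y = -13: every term on the left is divisible by 2, so the LHS ≡ 0 (mod 2), but the RHS -13 is not — no integer solution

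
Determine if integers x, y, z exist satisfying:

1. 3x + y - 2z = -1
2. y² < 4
Yes

Take x = 1, y = 0, z = 2. Substituting into each constraint:
  (1) 3(1) + 0 - 2(2) = -1 ✓
  (2) y² = (0)² = 0, and 0 < 4 ✓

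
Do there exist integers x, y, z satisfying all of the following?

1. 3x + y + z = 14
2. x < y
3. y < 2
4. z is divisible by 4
Yes

Take x = -2, y = 0, z = 20. Substituting into each constraint:
  (1) 3(-2) + 0 + 20 = 14 ✓
  (2) -2 < 0 ✓
  (3) 0 < 2 ✓
  (4) 20 = 4 × 5, remainder 0 ✓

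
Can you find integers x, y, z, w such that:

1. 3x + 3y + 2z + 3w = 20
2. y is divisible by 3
Yes

Take x = 0, y = 0, z = 1, w = 6. Substituting into each constraint:
  (1) 3(0) + 3(0) + 2(1) + 3(6) = 20 ✓
  (2) 0 = 3 × 0, remainder 0 ✓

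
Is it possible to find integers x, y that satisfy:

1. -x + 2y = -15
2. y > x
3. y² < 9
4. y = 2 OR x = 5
No

A contradictory subset is {-x + 2y = -15, y > x, y = 2 OR x = 5}. No integer assignment can satisfy these jointly:

  - -x + 2y = -15: is a linear equation tying the variables together
  - y > x: bounds one variable relative to another variable
  - y = 2 OR x = 5: forces a choice: either y = 2 or x = 5

Split on the disjunction (y = 2 OR x = 5):
  • If y = 2: the equation forces x = 19, giving (y, x) = (2, 19), which violates y > x.
  • If x = 5: the equation forces y = -5, giving (x, y) = (5, -5), which violates y > x.
Both branches are infeasible, so the system has no integer solution.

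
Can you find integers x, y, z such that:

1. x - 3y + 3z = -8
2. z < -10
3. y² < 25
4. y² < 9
Yes

Take x = 25, y = 0, z = -11. Substituting into each constraint:
  (1) 25 - 3(0) + 3(-11) = -8 ✓
  (2) -11 < -10 ✓
  (3) y² = (0)² = 0, and 0 < 25 ✓
  (4) y² = (0)² = 0, and 0 < 9 ✓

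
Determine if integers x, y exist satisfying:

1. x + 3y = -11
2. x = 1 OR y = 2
Yes

Take x = 1, y = -4. Substituting into each constraint:
  (1) 1 + 3(-4) = -11 ✓
  (2) x = 1, target 1 ✓ (first branch holds)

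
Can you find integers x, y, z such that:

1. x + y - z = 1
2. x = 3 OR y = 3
Yes

Take x = -2, y = 3, z = 0. Substituting into each constraint:
  (1) (-2) + 3 + 0 = 1 ✓
  (2) y = 3, target 3 ✓ (second branch holds)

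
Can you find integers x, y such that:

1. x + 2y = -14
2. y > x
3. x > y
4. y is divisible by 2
No

A contradictory subset is {y > x, x > y}. No integer assignment can satisfy these jointly:

  - y > x: bounds one variable relative to another variable
  - x > y: bounds one variable relative to another variable

Direct contradiction: y > x and x > y cannot both hold.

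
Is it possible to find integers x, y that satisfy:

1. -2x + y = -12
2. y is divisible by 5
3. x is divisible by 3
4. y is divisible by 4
Yes

Take x = 6, y = 0. Substituting into each constraint:
  (1) -2(6) + 0 = -12 ✓
  (2) 0 = 5 × 0, remainder 0 ✓
  (3) 6 = 3 × 2, remainder 0 ✓
  (4) 0 = 4 × 0, remainder 0 ✓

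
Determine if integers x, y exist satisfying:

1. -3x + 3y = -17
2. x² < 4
No

Even the single constraint (-3x + 3y = -17) is infeasible over the integers.

  - -3x + 3y = -17: every term on the left is divisible by 3, so the LHS ≡ 0 (mod 3), but the RHS -17 is not — no integer solution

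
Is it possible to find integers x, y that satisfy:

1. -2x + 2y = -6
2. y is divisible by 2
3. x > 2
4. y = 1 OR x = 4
No

A contradictory subset is {-2x + 2y = -6, y is divisible by 2, y = 1 OR x = 4}. No integer assignment can satisfy these jointly:

  - -2x + 2y = -6: is a linear equation tying the variables together
  - y is divisible by 2: restricts y to multiples of 2
  - y = 1 OR x = 4: forces a choice: either y = 1 or x = 4

Split on the disjunction (y = 1 OR x = 4):
  • If y = 1: this contradicts the divisibility constraint — 1 is not a multiple of 2.
  • If x = 4: with x = 4, writing y = 2y', every remaining term of the linear equation is divisible by 4, so the left side is ≡ 0 (mod 4); but the right side 2 ≡ 2 (mod 4). No integers can satisfy it.
Both branches are infeasible, so the system has no integer solution.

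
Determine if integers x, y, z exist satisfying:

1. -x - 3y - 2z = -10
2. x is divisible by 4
Yes

Take x = 0, y = 0, z = 5. Substituting into each constraint:
  (1) 0 - 3(0) - 2(5) = -10 ✓
  (2) 0 = 4 × 0, remainder 0 ✓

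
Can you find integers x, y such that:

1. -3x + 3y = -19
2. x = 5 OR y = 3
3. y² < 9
No

Even the single constraint (-3x + 3y = -19) is infeasible over the integers.

  - -3x + 3y = -19: every term on the left is divisible by 3, so the LHS ≡ 0 (mod 3), but the RHS -19 is not — no integer solution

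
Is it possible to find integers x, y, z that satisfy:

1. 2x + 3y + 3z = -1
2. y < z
Yes

Take x = -2, y = 0, z = 1. Substituting into each constraint:
  (1) 2(-2) + 3(0) + 3(1) = -1 ✓
  (2) 0 < 1 ✓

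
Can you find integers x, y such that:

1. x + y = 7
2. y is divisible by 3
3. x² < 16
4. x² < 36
Yes

Take x = 1, y = 6. Substituting into each constraint:
  (1) 1 + 6 = 7 ✓
  (2) 6 = 3 × 2, remainder 0 ✓
  (3) x² = (1)² = 1, and 1 < 16 ✓
  (4) x² = (1)² = 1, and 1 < 36 ✓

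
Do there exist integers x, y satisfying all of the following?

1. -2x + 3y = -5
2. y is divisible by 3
Yes

Take x = 7, y = 3. Substituting into each constraint:
  (1) -2(7) + 3(3) = -5 ✓
  (2) 3 = 3 × 1, remainder 0 ✓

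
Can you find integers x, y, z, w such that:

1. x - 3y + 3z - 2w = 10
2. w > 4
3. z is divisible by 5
Yes

Take x = 20, y = 0, z = 0, w = 5. Substituting into each constraint:
  (1) 20 - 3(0) + 3(0) - 2(5) = 10 ✓
  (2) 5 > 4 ✓
  (3) 0 = 5 × 0, remainder 0 ✓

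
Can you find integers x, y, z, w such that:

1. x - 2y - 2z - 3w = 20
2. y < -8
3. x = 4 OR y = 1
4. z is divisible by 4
Yes

Take x = 4, y = -11, z = 0, w = 2. Substituting into each constraint:
  (1) 4 - 2(-11) - 2(0) - 3(2) = 20 ✓
  (2) -11 < -8 ✓
  (3) x = 4, target 4 ✓ (first branch holds)
  (4) 0 = 4 × 0, remainder 0 ✓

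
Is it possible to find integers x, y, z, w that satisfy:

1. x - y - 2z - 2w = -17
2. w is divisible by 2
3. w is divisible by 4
Yes

Take x = 0, y = 1, z = 8, w = 0. Substituting into each constraint:
  (1) 0 + (-1) - 2(8) - 2(0) = -17 ✓
  (2) 0 = 2 × 0, remainder 0 ✓
  (3) 0 = 4 × 0, remainder 0 ✓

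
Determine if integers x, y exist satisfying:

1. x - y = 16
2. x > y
Yes

Take x = 0, y = -16. Substituting into each constraint:
  (1) 0 + 16 = 16 ✓
  (2) 0 > -16 ✓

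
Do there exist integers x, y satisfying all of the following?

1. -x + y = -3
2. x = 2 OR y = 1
Yes

Take x = 4, y = 1. Substituting into each constraint:
  (1) (-4) + 1 = -3 ✓
  (2) y = 1, target 1 ✓ (second branch holds)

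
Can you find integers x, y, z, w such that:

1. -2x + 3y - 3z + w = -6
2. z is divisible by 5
Yes

Take x = 0, y = 0, z = 0, w = -6. Substituting into each constraint:
  (1) -2(0) + 3(0) - 3(0) + (-6) = -6 ✓
  (2) 0 = 5 × 0, remainder 0 ✓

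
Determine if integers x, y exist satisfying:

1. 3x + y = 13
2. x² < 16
Yes

Take x = 0, y = 13. Substituting into each constraint:
  (1) 3(0) + 13 = 13 ✓
  (2) x² = (0)² = 0, and 0 < 16 ✓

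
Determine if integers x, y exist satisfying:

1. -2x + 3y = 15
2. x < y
Yes

Take x = 12, y = 13. Substituting into each constraint:
  (1) -2(12) + 3(13) = 15 ✓
  (2) 12 < 13 ✓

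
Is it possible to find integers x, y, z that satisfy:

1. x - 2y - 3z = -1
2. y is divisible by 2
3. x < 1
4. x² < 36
Yes

Take x = 0, y = 2, z = -1. Substituting into each constraint:
  (1) 0 - 2(2) - 3(-1) = -1 ✓
  (2) 2 = 2 × 1, remainder 0 ✓
  (3) 0 < 1 ✓
  (4) x² = (0)² = 0, and 0 < 36 ✓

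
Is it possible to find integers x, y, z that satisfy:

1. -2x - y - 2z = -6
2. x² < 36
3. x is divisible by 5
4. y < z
Yes

Take x = 5, y = -2, z = -1. Substituting into each constraint:
  (1) -2(5) + 2 - 2(-1) = -6 ✓
  (2) x² = (5)² = 25, and 25 < 36 ✓
  (3) 5 = 5 × 1, remainder 0 ✓
  (4) -2 < -1 ✓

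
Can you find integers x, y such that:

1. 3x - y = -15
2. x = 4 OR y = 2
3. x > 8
No

The full constraint system is jointly infeasible over the integers. Each constraint and what it forces:

  - 3x - y = -15: is a linear equation tying the variables together
  - x = 4 OR y = 2: forces a choice: either x = 4 or y = 2
  - x > 8: bounds one variable relative to a constant

Split on the disjunction (x = 4 OR y = 2):
  • If x = 4: this contradicts the bound x ≥ 9.
  • If y = 2: with y = 2, every remaining term of the linear equation is divisible by 3, so the left side is ≡ 0 (mod 3); but the right side -13 ≡ 2 (mod 3). No integers can satisfy it.
Both branches are infeasible, so the system has no integer solution.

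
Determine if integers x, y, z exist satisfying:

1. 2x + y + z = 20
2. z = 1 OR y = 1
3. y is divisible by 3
Yes

Take x = 8, y = 3, z = 1. Substituting into each constraint:
  (1) 2(8) + 3 + 1 = 20 ✓
  (2) z = 1, target 1 ✓ (first branch holds)
  (3) 3 = 3 × 1, remainder 0 ✓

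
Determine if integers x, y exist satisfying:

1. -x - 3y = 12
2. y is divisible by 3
Yes

Take x = -12, y = 0. Substituting into each constraint:
  (1) 12 - 3(0) = 12 ✓
  (2) 0 = 3 × 0, remainder 0 ✓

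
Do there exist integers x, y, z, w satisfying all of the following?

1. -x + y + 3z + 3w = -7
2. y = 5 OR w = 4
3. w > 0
Yes

Take x = 0, y = 5, z = -5, w = 1. Substituting into each constraint:
  (1) 0 + 5 + 3(-5) + 3(1) = -7 ✓
  (2) y = 5, target 5 ✓ (first branch holds)
  (3) 1 > 0 ✓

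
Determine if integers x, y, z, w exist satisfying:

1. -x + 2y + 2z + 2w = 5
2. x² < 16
Yes

Take x = 1, y = 3, z = 0, w = 0. Substituting into each constraint:
  (1) (-1) + 2(3) + 2(0) + 2(0) = 5 ✓
  (2) x² = (1)² = 1, and 1 < 16 ✓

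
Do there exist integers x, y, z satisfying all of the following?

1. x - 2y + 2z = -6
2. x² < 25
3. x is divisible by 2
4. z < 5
Yes

Take x = 0, y = 3, z = 0. Substituting into each constraint:
  (1) 0 - 2(3) + 2(0) = -6 ✓
  (2) x² = (0)² = 0, and 0 < 25 ✓
  (3) 0 = 2 × 0, remainder 0 ✓
  (4) 0 < 5 ✓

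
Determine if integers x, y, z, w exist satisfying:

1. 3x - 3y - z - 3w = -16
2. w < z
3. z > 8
Yes

Take x = -2, y = 0, z = 10, w = 0. Substituting into each constraint:
  (1) 3(-2) - 3(0) + (-10) - 3(0) = -16 ✓
  (2) 0 < 10 ✓
  (3) 10 > 8 ✓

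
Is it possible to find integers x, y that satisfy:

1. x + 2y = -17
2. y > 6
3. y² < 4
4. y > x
No

A contradictory subset is {y > 6, y² < 4}. No integer assignment can satisfy these jointly:

  - y > 6: bounds one variable relative to a constant
  - y² < 4: restricts y to |y| ≤ 1

Direct contradiction: the bounds on y require y ≥ 7 and y ≤ 1 simultaneously, which is empty.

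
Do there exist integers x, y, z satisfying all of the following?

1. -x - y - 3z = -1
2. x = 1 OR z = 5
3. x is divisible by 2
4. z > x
Yes

Take x = 2, y = -16, z = 5. Substituting into each constraint:
  (1) (-2) + 16 - 3(5) = -1 ✓
  (2) z = 5, target 5 ✓ (second branch holds)
  (3) 2 = 2 × 1, remainder 0 ✓
  (4) 5 > 2 ✓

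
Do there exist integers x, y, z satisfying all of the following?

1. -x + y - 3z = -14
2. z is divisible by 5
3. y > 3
Yes

Take x = 18, y = 4, z = 0. Substituting into each constraint:
  (1) (-18) + 4 - 3(0) = -14 ✓
  (2) 0 = 5 × 0, remainder 0 ✓
  (3) 4 > 3 ✓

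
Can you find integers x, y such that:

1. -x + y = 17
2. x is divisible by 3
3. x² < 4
Yes

Take x = 0, y = 17. Substituting into each constraint:
  (1) 0 + 17 = 17 ✓
  (2) 0 = 3 × 0, remainder 0 ✓
  (3) x² = (0)² = 0, and 0 < 4 ✓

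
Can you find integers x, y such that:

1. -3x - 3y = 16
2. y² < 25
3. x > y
No

Even the single constraint (-3x - 3y = 16) is infeasible over the integers.

  - -3x - 3y = 16: every term on the left is divisible by 3, so the LHS ≡ 0 (mod 3), but the RHS 16 is not — no integer solution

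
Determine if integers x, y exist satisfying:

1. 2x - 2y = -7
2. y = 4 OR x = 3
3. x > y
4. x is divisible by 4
No

Even the single constraint (2x - 2y = -7) is infeasible over the integers.

  - 2x - 2y = -7: every term on the left is divisible by 2, so the LHS ≡ 0 (mod 2), but the RHS -7 is not — no integer solution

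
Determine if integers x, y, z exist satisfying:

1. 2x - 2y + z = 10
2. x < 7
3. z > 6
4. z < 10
Yes

Take x = 1, y = 0, z = 8. Substituting into each constraint:
  (1) 2(1) - 2(0) + 8 = 10 ✓
  (2) 1 < 7 ✓
  (3) 8 > 6 ✓
  (4) 8 < 10 ✓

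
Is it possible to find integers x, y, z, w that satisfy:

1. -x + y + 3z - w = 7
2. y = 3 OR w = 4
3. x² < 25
Yes

Take x = 0, y = 3, z = 0, w = -4. Substituting into each constraint:
  (1) 0 + 3 + 3(0) + 4 = 7 ✓
  (2) y = 3, target 3 ✓ (first branch holds)
  (3) x² = (0)² = 0, and 0 < 25 ✓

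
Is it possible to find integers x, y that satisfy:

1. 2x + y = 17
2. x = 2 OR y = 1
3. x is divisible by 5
No

The full constraint system is jointly infeasible over the integers. Each constraint and what it forces:

  - 2x + y = 17: is a linear equation tying the variables together
  - x = 2 OR y = 1: forces a choice: either x = 2 or y = 1
  - x is divisible by 5: restricts x to multiples of 5

Split on the disjunction (x = 2 OR y = 1):
  • If x = 2: this contradicts the divisibility constraint — 2 is not a multiple of 5.
  • If y = 1: with y = 1, writing x = 5x', every remaining term of the linear equation is divisible by 10, so the left side is ≡ 0 (mod 10); but the right side 16 ≡ 6 (mod 10). No integers can satisfy it.
Both branches are infeasible, so the system has no integer solution.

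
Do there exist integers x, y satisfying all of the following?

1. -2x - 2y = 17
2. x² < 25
No

Even the single constraint (-2x - 2y = 17) is infeasible over the integers.

  - -2x - 2y = 17: every term on the left is divisible by 2, so the LHS ≡ 0 (mod 2), but the RHS 17 is not — no integer solution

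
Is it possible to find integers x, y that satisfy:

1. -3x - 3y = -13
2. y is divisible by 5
No

Even the single constraint (-3x - 3y = -13) is infeasible over the integers.

  - -3x - 3y = -13: every term on the left is divisible by 3, so the LHS ≡ 0 (mod 3), but the RHS -13 is not — no integer solution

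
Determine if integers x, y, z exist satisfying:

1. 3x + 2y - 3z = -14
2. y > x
Yes

Take x = 1, y = 2, z = 7. Substituting into each constraint:
  (1) 3(1) + 2(2) - 3(7) = -14 ✓
  (2) 2 > 1 ✓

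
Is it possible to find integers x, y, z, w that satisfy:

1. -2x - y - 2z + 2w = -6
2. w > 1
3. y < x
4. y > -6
Yes

Take x = 1, y = 0, z = 4, w = 2. Substituting into each constraint:
  (1) -2(1) + 0 - 2(4) + 2(2) = -6 ✓
  (2) 2 > 1 ✓
  (3) 0 < 1 ✓
  (4) 0 > -6 ✓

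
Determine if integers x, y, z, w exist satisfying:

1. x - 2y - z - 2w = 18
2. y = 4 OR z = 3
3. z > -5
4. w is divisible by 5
Yes

Take x = 22, y = 4, z = -4, w = 0. Substituting into each constraint:
  (1) 22 - 2(4) + 4 - 2(0) = 18 ✓
  (2) y = 4, target 4 ✓ (first branch holds)
  (3) -4 > -5 ✓
  (4) 0 = 5 × 0, remainder 0 ✓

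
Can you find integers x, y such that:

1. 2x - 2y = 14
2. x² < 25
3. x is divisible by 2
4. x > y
Yes

Take x = 0, y = -7. Substituting into each constraint:
  (1) 2(0) - 2(-7) = 14 ✓
  (2) x² = (0)² = 0, and 0 < 25 ✓
  (3) 0 = 2 × 0, remainder 0 ✓
  (4) 0 > -7 ✓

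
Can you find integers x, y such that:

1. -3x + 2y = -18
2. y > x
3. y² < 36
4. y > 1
No

A contradictory subset is {-3x + 2y = -18, y > x, y² < 36}. No integer assignment can satisfy these jointly:

  - -3x + 2y = -18: is a linear equation tying the variables together
  - y > x: bounds one variable relative to another variable
  - y² < 36: restricts y to |y| ≤ 5

The bounds confine y to {-5, -4, -3, -2, -1, 0, 1, 2, 3, 4, 5}. For each value, substitute into the equation:
  • y = -5: the equation gives -3x = -8, so x would not be an integer.
  • y = -4: the equation gives -3x = -10, so x would not be an integer.
  • y = -3: the equation forces x = 4, but y > x fails since -3 ≤ 4.
  • y = -2: the equation gives -3x = -14, so x would not be an integer.
  • y = -1: the equation gives -3x = -16, so x would not be an integer.
  • y = 0: the equation forces x = 6, but y > x fails since 0 ≤ 6.
  • y = 1: the equation gives -3x = -20, so x would not be an integer.
  • y = 2: the equation gives -3x = -22, so x would not be an integer.
  • y = 3: the equation forces x = 8, but y > x fails since 3 ≤ 8.
  • y = 4: the equation gives -3x = -26, so x would not be an integer.
  • y = 5: the equation gives -3x = -28, so x would not be an integer.
Every case fails, so no integer solution exists.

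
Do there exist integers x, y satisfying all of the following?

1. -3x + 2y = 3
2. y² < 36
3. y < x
No

The full constraint system is jointly infeasible over the integers. Each constraint and what it forces:

  - -3x + 2y = 3: is a linear equation tying the variables together
  - y² < 36: restricts y to |y| ≤ 5
  - y < x: bounds one variable relative to another variable

The bounds confine y to {-5, -4, -3, -2, -1, 0, 1, 2, 3, 4, 5}. For each value, substitute into the equation:
  • y = -5: the equation gives -3x = 13, so x would not be an integer.
  • y = -4: the equation gives -3x = 11, so x would not be an integer.
  • y = -3: the equation forces x = -3, but x > y fails since -3 ≤ -3.
  • y = -2: the equation gives -3x = 7, so x would not be an integer.
  • y = -1: the equation gives -3x = 5, so x would not be an integer.
  • y = 0: the equation forces x = -1, but x > y fails since -1 ≤ 0.
  • y = 1: the equation gives -3x = 1, so x would not be an integer.
  • y = 2: the equation gives -3x = -1, so x would not be an integer.
  • y = 3: the equation forces x = 1, but x > y fails since 1 ≤ 3.
  • y = 4: the equation gives -3x = -5, so x would not be an integer.
  • y = 5: the equation gives -3x = -7, so x would not be an integer.
Every case fails, so no integer solution exists.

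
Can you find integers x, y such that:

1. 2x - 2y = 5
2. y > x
No

Even the single constraint (2x - 2y = 5) is infeasible over the integers.

  - 2x - 2y = 5: every term on the left is divisible by 2, so the LHS ≡ 0 (mod 2), but the RHS 5 is not — no integer solution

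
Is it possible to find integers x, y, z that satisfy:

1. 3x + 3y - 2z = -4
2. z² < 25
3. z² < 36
Yes

Take x = 0, y = 0, z = 2. Substituting into each constraint:
  (1) 3(0) + 3(0) - 2(2) = -4 ✓
  (2) z² = (2)² = 4, and 4 < 25 ✓
  (3) z² = (2)² = 4, and 4 < 36 ✓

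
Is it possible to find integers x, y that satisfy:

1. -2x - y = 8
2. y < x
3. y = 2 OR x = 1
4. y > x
No

A contradictory subset is {y < x, y > x}. No integer assignment can satisfy these jointly:

  - y < x: bounds one variable relative to another variable
  - y > x: bounds one variable relative to another variable

Direct contradiction: x > y and y > x cannot both hold.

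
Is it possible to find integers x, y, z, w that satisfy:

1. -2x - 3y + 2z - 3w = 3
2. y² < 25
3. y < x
Yes

Take x = 3, y = 2, z = 0, w = -5. Substituting into each constraint:
  (1) -2(3) - 3(2) + 2(0) - 3(-5) = 3 ✓
  (2) y² = (2)² = 4, and 4 < 25 ✓
  (3) 2 < 3 ✓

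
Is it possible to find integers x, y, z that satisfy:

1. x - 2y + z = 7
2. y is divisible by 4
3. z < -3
Yes

Take x = 11, y = 0, z = -4. Substituting into each constraint:
  (1) 11 - 2(0) + (-4) = 7 ✓
  (2) 0 = 4 × 0, remainder 0 ✓
  (3) -4 < -3 ✓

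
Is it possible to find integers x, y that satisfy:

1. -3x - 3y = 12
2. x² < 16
Yes

Take x = 0, y = -4. Substituting into each constraint:
  (1) -3(0) - 3(-4) = 12 ✓
  (2) x² = (0)² = 0, and 0 < 16 ✓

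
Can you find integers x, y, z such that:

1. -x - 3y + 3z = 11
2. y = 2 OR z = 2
Yes

Take x = 1, y = -2, z = 2. Substituting into each constraint:
  (1) (-1) - 3(-2) + 3(2) = 11 ✓
  (2) z = 2, target 2 ✓ (second branch holds)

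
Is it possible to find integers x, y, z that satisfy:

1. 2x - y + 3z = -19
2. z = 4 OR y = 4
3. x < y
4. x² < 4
Yes

Take x = 0, y = 4, z = -5. Substituting into each constraint:
  (1) 2(0) + (-4) + 3(-5) = -19 ✓
  (2) y = 4, target 4 ✓ (second branch holds)
  (3) 0 < 4 ✓
  (4) x² = (0)² = 0, and 0 < 4 ✓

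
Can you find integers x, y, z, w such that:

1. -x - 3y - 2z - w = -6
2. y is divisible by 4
Yes

Take x = 0, y = 0, z = 3, w = 0. Substituting into each constraint:
  (1) 0 - 3(0) - 2(3) + 0 = -6 ✓
  (2) 0 = 4 × 0, remainder 0 ✓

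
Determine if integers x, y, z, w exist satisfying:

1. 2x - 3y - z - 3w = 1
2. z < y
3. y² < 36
Yes

Take x = 0, y = 0, z = -1, w = 0. Substituting into each constraint:
  (1) 2(0) - 3(0) + 1 - 3(0) = 1 ✓
  (2) -1 < 0 ✓
  (3) y² = (0)² = 0, and 0 < 36 ✓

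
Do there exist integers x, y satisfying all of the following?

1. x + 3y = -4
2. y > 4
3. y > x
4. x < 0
Yes

Take x = -19, y = 5. Substituting into each constraint:
  (1) (-19) + 3(5) = -4 ✓
  (2) 5 > 4 ✓
  (3) 5 > -19 ✓
  (4) -19 < 0 ✓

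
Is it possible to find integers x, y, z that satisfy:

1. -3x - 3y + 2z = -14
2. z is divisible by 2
Yes

Take x = 0, y = 6, z = 2. Substituting into each constraint:
  (1) -3(0) - 3(6) + 2(2) = -14 ✓
  (2) 2 = 2 × 1, remainder 0 ✓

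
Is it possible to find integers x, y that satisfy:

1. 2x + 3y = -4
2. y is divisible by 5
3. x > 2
Yes

Take x = 13, y = -10. Substituting into each constraint:
  (1) 2(13) + 3(-10) = -4 ✓
  (2) -10 = 5 × -2, remainder 0 ✓
  (3) 13 > 2 ✓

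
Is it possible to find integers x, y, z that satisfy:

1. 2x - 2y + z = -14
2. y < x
Yes

Take x = 0, y = -1, z = -16. Substituting into each constraint:
  (1) 2(0) - 2(-1) + (-16) = -14 ✓
  (2) -1 < 0 ✓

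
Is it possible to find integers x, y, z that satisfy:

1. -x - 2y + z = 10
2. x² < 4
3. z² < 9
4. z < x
Yes

Take x = 0, y = -6, z = -2. Substituting into each constraint:
  (1) 0 - 2(-6) + (-2) = 10 ✓
  (2) x² = (0)² = 0, and 0 < 4 ✓
  (3) z² = (-2)² = 4, and 4 < 9 ✓
  (4) -2 < 0 ✓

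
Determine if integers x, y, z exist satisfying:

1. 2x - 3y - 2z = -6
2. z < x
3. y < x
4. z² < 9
Yes

Take x = 5, y = 4, z = 2. Substituting into each constraint:
  (1) 2(5) - 3(4) - 2(2) = -6 ✓
  (2) 2 < 5 ✓
  (3) 4 < 5 ✓
  (4) z² = (2)² = 4, and 4 < 9 ✓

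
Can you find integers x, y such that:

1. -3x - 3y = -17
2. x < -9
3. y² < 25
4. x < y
No

Even the single constraint (-3x - 3y = -17) is infeasible over the integers.

  - -3x - 3y = -17: every term on the left is divisible by 3, so the LHS ≡ 0 (mod 3), but the RHS -17 is not — no integer solution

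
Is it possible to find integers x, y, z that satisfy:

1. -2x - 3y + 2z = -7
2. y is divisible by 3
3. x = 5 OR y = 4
Yes

Take x = 5, y = 9, z = 15. Substituting into each constraint:
  (1) -2(5) - 3(9) + 2(15) = -7 ✓
  (2) 9 = 3 × 3, remainder 0 ✓
  (3) x = 5, target 5 ✓ (first branch holds)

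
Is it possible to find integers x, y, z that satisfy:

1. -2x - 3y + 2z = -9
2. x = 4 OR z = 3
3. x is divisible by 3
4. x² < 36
Yes

Take x = 0, y = 5, z = 3. Substituting into each constraint:
  (1) -2(0) - 3(5) + 2(3) = -9 ✓
  (2) z = 3, target 3 ✓ (second branch holds)
  (3) 0 = 3 × 0, remainder 0 ✓
  (4) x² = (0)² = 0, and 0 < 36 ✓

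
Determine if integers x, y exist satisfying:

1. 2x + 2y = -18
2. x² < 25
Yes

Take x = 0, y = -9. Substituting into each constraint:
  (1) 2(0) + 2(-9) = -18 ✓
  (2) x² = (0)² = 0, and 0 < 25 ✓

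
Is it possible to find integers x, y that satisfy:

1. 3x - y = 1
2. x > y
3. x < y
No

A contradictory subset is {x > y, x < y}. No integer assignment can satisfy these jointly:

  - x > y: bounds one variable relative to another variable
  - x < y: bounds one variable relative to another variable

Direct contradiction: x > y and y > x cannot both hold.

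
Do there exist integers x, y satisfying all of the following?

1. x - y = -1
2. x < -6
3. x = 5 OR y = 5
No

The full constraint system is jointly infeasible over the integers. Each constraint and what it forces:

  - x - y = -1: is a linear equation tying the variables together
  - x < -6: bounds one variable relative to a constant
  - x = 5 OR y = 5: forces a choice: either x = 5 or y = 5

Split on the disjunction (x = 5 OR y = 5):
  • If x = 5: this contradicts the bound x ≤ -7.
  • If y = 5: the equation forces x = 4, which contradicts the bound x ≤ -7.
Both branches are infeasible, so the system has no integer solution.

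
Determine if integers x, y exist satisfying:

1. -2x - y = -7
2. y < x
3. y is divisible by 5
Yes

Take x = 6, y = -5. Substituting into each constraint:
  (1) -2(6) + 5 = -7 ✓
  (2) -5 < 6 ✓
  (3) -5 = 5 × -1, remainder 0 ✓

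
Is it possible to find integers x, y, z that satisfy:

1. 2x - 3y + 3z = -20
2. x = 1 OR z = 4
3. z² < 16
No

The full constraint system is jointly infeasible over the integers. Each constraint and what it forces:

  - 2x - 3y + 3z = -20: is a linear equation tying the variables together
  - x = 1 OR z = 4: forces a choice: either x = 1 or z = 4
  - z² < 16: restricts z to |z| ≤ 3

Split on the disjunction (x = 1 OR z = 4):
  • If x = 1: with x = 1, every remaining term of the linear equation is divisible by 3, so the left side is ≡ 0 (mod 3); but the right side -22 ≡ 2 (mod 3). No integers can satisfy it.
  • If z = 4: this contradicts z² < 16, which requires |z| ≤ 3.
Both branches are infeasible, so the system has no integer solution.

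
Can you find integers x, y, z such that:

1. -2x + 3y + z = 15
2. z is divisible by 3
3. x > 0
Yes

Take x = 3, y = 7, z = 0. Substituting into each constraint:
  (1) -2(3) + 3(7) + 0 = 15 ✓
  (2) 0 = 3 × 0, remainder 0 ✓
  (3) 3 > 0 ✓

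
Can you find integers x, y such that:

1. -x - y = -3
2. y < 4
Yes

Take x = 3, y = 0. Substituting into each constraint:
  (1) (-3) + 0 = -3 ✓
  (2) 0 < 4 ✓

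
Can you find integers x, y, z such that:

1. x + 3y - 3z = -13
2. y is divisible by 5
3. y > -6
Yes

Take x = 2, y = 0, z = 5. Substituting into each constraint:
  (1) 2 + 3(0) - 3(5) = -13 ✓
  (2) 0 = 5 × 0, remainder 0 ✓
  (3) 0 > -6 ✓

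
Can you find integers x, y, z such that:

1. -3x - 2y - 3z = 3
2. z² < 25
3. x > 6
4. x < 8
Yes

Take x = 7, y = -12, z = 0. Substituting into each constraint:
  (1) -3(7) - 2(-12) - 3(0) = 3 ✓
  (2) z² = (0)² = 0, and 0 < 25 ✓
  (3) 7 > 6 ✓
  (4) 7 < 8 ✓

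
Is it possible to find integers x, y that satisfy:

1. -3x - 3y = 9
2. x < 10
Yes

Take x = -3, y = 0. Substituting into each constraint:
  (1) -3(-3) - 3(0) = 9 ✓
  (2) -3 < 10 ✓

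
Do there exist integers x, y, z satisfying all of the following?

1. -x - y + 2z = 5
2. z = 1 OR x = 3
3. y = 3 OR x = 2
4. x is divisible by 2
Yes

Take x = 2, y = -5, z = 1. Substituting into each constraint:
  (1) (-2) + 5 + 2(1) = 5 ✓
  (2) z = 1, target 1 ✓ (first branch holds)
  (3) x = 2, target 2 ✓ (second branch holds)
  (4) 2 = 2 × 1, remainder 0 ✓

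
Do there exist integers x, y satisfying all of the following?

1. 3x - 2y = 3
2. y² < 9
Yes

Take x = 1, y = 0. Substituting into each constraint:
  (1) 3(1) - 2(0) = 3 ✓
  (2) y² = (0)² = 0, and 0 < 9 ✓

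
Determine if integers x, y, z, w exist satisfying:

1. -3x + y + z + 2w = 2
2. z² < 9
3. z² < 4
Yes

Take x = 0, y = 2, z = 0, w = 0. Substituting into each constraint:
  (1) -3(0) + 2 + 0 + 2(0) = 2 ✓
  (2) z² = (0)² = 0, and 0 < 9 ✓
  (3) z² = (0)² = 0, and 0 < 4 ✓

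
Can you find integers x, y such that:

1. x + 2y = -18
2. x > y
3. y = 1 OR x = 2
Yes

Take x = 2, y = -10. Substituting into each constraint:
  (1) 2 + 2(-10) = -18 ✓
  (2) 2 > -10 ✓
  (3) x = 2, target 2 ✓ (second branch holds)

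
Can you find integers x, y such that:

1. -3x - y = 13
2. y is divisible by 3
No

The full constraint system is jointly infeasible over the integers. Each constraint and what it forces:

  - -3x - y = 13: is a linear equation tying the variables together
  - y is divisible by 3: restricts y to multiples of 3

Modular obstruction: writing y = 3y', every remaining term of the linear equation is divisible by 3, so the left side is ≡ 0 (mod 3); but the right side 13 ≡ 1 (mod 3). No integers can satisfy it.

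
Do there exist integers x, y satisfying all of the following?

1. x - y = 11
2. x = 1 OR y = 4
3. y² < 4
No

The full constraint system is jointly infeasible over the integers. Each constraint and what it forces:

  - x - y = 11: is a linear equation tying the variables together
  - x = 1 OR y = 4: forces a choice: either x = 1 or y = 4
  - y² < 4: restricts y to |y| ≤ 1

Split on the disjunction (x = 1 OR y = 4):
  • If x = 1: the equation forces y = -10, but y² < 4 requires |y| ≤ 1.
  • If y = 4: this contradicts y² < 4, which requires |y| ≤ 1.
Both branches are infeasible, so the system has no integer solution.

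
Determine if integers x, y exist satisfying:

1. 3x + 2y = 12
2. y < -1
Yes

Take x = 6, y = -3. Substituting into each constraint:
  (1) 3(6) + 2(-3) = 12 ✓
  (2) -3 < -1 ✓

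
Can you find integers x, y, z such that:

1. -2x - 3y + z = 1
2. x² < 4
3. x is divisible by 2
Yes

Take x = 0, y = -1, z = -2. Substituting into each constraint:
  (1) -2(0) - 3(-1) + (-2) = 1 ✓
  (2) x² = (0)² = 0, and 0 < 4 ✓
  (3) 0 = 2 × 0, remainder 0 ✓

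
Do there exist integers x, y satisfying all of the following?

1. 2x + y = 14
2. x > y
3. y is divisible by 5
Yes

Take x = 7, y = 0. Substituting into each constraint:
  (1) 2(7) + 0 = 14 ✓
  (2) 7 > 0 ✓
  (3) 0 = 5 × 0, remainder 0 ✓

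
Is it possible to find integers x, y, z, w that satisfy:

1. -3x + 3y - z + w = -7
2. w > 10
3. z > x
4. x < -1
Yes

Take x = -2, y = -8, z = 0, w = 11. Substituting into each constraint:
  (1) -3(-2) + 3(-8) + 0 + 11 = -7 ✓
  (2) 11 > 10 ✓
  (3) 0 > -2 ✓
  (4) -2 < -1 ✓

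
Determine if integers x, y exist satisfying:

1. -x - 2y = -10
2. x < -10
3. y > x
Yes

Take x = -12, y = 11. Substituting into each constraint:
  (1) 12 - 2(11) = -10 ✓
  (2) -12 < -10 ✓
  (3) 11 > -12 ✓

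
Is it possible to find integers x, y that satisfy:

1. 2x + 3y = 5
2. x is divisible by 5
Yes

Take x = -5, y = 5. Substituting into each constraint:
  (1) 2(-5) + 3(5) = 5 ✓
  (2) -5 = 5 × -1, remainder 0 ✓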